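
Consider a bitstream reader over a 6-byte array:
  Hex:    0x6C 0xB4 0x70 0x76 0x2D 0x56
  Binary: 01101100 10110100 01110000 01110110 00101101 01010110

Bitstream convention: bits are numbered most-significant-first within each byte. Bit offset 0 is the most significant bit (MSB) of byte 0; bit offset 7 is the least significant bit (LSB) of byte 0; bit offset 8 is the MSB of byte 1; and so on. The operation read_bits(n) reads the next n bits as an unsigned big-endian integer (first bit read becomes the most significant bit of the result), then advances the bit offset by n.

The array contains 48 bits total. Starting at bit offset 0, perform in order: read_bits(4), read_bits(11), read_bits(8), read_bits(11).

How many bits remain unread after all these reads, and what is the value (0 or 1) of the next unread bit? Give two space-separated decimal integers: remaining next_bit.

Answer: 14 1

Derivation:
Read 1: bits[0:4] width=4 -> value=6 (bin 0110); offset now 4 = byte 0 bit 4; 44 bits remain
Read 2: bits[4:15] width=11 -> value=1626 (bin 11001011010); offset now 15 = byte 1 bit 7; 33 bits remain
Read 3: bits[15:23] width=8 -> value=56 (bin 00111000); offset now 23 = byte 2 bit 7; 25 bits remain
Read 4: bits[23:34] width=11 -> value=472 (bin 00111011000); offset now 34 = byte 4 bit 2; 14 bits remain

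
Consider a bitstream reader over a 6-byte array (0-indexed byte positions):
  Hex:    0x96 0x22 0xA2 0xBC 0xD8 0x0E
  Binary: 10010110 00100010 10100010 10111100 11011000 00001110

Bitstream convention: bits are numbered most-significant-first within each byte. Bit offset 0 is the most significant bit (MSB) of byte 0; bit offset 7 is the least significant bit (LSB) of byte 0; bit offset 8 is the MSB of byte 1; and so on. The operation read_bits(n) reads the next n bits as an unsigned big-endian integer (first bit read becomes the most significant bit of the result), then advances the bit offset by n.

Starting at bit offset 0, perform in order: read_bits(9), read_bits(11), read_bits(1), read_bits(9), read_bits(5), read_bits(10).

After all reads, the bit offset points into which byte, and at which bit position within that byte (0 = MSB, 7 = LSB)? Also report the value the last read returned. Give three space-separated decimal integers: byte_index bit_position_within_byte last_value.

Answer: 5 5 769

Derivation:
Read 1: bits[0:9] width=9 -> value=300 (bin 100101100); offset now 9 = byte 1 bit 1; 39 bits remain
Read 2: bits[9:20] width=11 -> value=554 (bin 01000101010); offset now 20 = byte 2 bit 4; 28 bits remain
Read 3: bits[20:21] width=1 -> value=0 (bin 0); offset now 21 = byte 2 bit 5; 27 bits remain
Read 4: bits[21:30] width=9 -> value=175 (bin 010101111); offset now 30 = byte 3 bit 6; 18 bits remain
Read 5: bits[30:35] width=5 -> value=6 (bin 00110); offset now 35 = byte 4 bit 3; 13 bits remain
Read 6: bits[35:45] width=10 -> value=769 (bin 1100000001); offset now 45 = byte 5 bit 5; 3 bits remain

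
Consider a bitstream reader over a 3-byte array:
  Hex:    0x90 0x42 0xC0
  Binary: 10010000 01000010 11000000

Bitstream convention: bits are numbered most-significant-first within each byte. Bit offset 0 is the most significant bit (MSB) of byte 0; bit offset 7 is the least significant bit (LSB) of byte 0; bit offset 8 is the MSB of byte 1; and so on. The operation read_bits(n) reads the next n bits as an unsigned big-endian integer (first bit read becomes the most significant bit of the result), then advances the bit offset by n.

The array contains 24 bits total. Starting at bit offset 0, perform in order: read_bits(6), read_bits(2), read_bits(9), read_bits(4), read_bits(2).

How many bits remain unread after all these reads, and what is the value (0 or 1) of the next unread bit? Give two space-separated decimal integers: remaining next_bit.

Answer: 1 0

Derivation:
Read 1: bits[0:6] width=6 -> value=36 (bin 100100); offset now 6 = byte 0 bit 6; 18 bits remain
Read 2: bits[6:8] width=2 -> value=0 (bin 00); offset now 8 = byte 1 bit 0; 16 bits remain
Read 3: bits[8:17] width=9 -> value=133 (bin 010000101); offset now 17 = byte 2 bit 1; 7 bits remain
Read 4: bits[17:21] width=4 -> value=8 (bin 1000); offset now 21 = byte 2 bit 5; 3 bits remain
Read 5: bits[21:23] width=2 -> value=0 (bin 00); offset now 23 = byte 2 bit 7; 1 bits remain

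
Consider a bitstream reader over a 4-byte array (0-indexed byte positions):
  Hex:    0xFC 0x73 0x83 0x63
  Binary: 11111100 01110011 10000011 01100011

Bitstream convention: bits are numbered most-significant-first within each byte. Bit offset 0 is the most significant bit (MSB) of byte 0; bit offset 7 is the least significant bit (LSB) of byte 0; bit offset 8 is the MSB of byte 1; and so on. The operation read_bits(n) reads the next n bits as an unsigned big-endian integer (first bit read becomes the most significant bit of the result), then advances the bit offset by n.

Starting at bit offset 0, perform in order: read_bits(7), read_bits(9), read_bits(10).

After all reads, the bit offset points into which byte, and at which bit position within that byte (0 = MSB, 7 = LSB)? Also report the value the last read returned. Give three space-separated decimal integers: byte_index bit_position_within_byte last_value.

Answer: 3 2 525

Derivation:
Read 1: bits[0:7] width=7 -> value=126 (bin 1111110); offset now 7 = byte 0 bit 7; 25 bits remain
Read 2: bits[7:16] width=9 -> value=115 (bin 001110011); offset now 16 = byte 2 bit 0; 16 bits remain
Read 3: bits[16:26] width=10 -> value=525 (bin 1000001101); offset now 26 = byte 3 bit 2; 6 bits remain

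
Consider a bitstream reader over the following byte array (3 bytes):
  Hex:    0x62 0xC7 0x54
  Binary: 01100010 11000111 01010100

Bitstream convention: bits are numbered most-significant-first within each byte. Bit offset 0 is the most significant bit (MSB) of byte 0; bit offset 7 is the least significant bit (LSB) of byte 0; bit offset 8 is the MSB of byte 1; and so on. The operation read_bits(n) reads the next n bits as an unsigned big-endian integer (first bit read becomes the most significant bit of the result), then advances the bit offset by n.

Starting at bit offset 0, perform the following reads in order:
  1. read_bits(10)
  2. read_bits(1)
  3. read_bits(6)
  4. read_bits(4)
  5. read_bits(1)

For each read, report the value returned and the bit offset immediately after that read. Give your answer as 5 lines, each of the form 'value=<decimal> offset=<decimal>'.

Answer: value=395 offset=10
value=0 offset=11
value=14 offset=17
value=10 offset=21
value=1 offset=22

Derivation:
Read 1: bits[0:10] width=10 -> value=395 (bin 0110001011); offset now 10 = byte 1 bit 2; 14 bits remain
Read 2: bits[10:11] width=1 -> value=0 (bin 0); offset now 11 = byte 1 bit 3; 13 bits remain
Read 3: bits[11:17] width=6 -> value=14 (bin 001110); offset now 17 = byte 2 bit 1; 7 bits remain
Read 4: bits[17:21] width=4 -> value=10 (bin 1010); offset now 21 = byte 2 bit 5; 3 bits remain
Read 5: bits[21:22] width=1 -> value=1 (bin 1); offset now 22 = byte 2 bit 6; 2 bits remain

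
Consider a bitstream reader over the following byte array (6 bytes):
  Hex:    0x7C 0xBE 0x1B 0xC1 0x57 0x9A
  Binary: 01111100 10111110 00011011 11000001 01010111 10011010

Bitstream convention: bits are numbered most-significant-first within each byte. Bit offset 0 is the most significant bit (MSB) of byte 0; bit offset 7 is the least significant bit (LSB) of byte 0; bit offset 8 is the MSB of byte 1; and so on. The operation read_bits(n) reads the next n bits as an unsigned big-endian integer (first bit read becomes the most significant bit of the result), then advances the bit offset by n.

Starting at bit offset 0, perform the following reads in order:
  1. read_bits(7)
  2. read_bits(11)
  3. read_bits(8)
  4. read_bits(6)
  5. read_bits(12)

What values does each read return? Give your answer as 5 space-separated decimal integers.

Answer: 62 760 111 1 1401

Derivation:
Read 1: bits[0:7] width=7 -> value=62 (bin 0111110); offset now 7 = byte 0 bit 7; 41 bits remain
Read 2: bits[7:18] width=11 -> value=760 (bin 01011111000); offset now 18 = byte 2 bit 2; 30 bits remain
Read 3: bits[18:26] width=8 -> value=111 (bin 01101111); offset now 26 = byte 3 bit 2; 22 bits remain
Read 4: bits[26:32] width=6 -> value=1 (bin 000001); offset now 32 = byte 4 bit 0; 16 bits remain
Read 5: bits[32:44] width=12 -> value=1401 (bin 010101111001); offset now 44 = byte 5 bit 4; 4 bits remain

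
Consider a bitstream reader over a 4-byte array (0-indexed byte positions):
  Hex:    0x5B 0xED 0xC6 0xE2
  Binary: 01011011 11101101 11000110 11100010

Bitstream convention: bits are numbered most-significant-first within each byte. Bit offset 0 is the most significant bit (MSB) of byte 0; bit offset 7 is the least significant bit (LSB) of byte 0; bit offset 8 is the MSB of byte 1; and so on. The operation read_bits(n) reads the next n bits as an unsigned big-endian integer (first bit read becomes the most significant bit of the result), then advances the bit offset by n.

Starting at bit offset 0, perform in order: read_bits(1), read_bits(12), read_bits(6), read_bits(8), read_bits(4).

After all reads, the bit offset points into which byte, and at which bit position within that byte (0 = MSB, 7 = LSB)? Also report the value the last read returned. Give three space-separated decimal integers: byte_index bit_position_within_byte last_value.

Read 1: bits[0:1] width=1 -> value=0 (bin 0); offset now 1 = byte 0 bit 1; 31 bits remain
Read 2: bits[1:13] width=12 -> value=2941 (bin 101101111101); offset now 13 = byte 1 bit 5; 19 bits remain
Read 3: bits[13:19] width=6 -> value=46 (bin 101110); offset now 19 = byte 2 bit 3; 13 bits remain
Read 4: bits[19:27] width=8 -> value=55 (bin 00110111); offset now 27 = byte 3 bit 3; 5 bits remain
Read 5: bits[27:31] width=4 -> value=1 (bin 0001); offset now 31 = byte 3 bit 7; 1 bits remain

Answer: 3 7 1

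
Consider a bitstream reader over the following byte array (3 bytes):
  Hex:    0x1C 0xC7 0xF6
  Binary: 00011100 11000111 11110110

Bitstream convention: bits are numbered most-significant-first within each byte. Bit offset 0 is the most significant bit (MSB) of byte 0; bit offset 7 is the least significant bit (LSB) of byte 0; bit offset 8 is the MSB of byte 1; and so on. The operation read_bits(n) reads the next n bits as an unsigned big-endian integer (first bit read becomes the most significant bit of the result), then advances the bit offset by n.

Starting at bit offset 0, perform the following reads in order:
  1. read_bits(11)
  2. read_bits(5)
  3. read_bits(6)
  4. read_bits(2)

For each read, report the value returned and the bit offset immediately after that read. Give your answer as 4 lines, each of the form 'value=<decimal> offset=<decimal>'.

Answer: value=230 offset=11
value=7 offset=16
value=61 offset=22
value=2 offset=24

Derivation:
Read 1: bits[0:11] width=11 -> value=230 (bin 00011100110); offset now 11 = byte 1 bit 3; 13 bits remain
Read 2: bits[11:16] width=5 -> value=7 (bin 00111); offset now 16 = byte 2 bit 0; 8 bits remain
Read 3: bits[16:22] width=6 -> value=61 (bin 111101); offset now 22 = byte 2 bit 6; 2 bits remain
Read 4: bits[22:24] width=2 -> value=2 (bin 10); offset now 24 = byte 3 bit 0; 0 bits remain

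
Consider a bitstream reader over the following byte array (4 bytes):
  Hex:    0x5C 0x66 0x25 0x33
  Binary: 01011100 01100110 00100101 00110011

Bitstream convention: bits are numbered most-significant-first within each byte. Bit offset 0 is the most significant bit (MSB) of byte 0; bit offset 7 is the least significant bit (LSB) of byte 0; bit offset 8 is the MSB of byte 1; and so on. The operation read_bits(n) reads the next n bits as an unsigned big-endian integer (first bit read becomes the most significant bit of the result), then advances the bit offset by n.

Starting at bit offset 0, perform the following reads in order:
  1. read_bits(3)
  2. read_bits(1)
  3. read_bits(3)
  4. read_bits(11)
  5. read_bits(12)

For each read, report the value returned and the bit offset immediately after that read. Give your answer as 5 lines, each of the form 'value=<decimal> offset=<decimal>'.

Answer: value=2 offset=3
value=1 offset=4
value=6 offset=7
value=408 offset=18
value=2380 offset=30

Derivation:
Read 1: bits[0:3] width=3 -> value=2 (bin 010); offset now 3 = byte 0 bit 3; 29 bits remain
Read 2: bits[3:4] width=1 -> value=1 (bin 1); offset now 4 = byte 0 bit 4; 28 bits remain
Read 3: bits[4:7] width=3 -> value=6 (bin 110); offset now 7 = byte 0 bit 7; 25 bits remain
Read 4: bits[7:18] width=11 -> value=408 (bin 00110011000); offset now 18 = byte 2 bit 2; 14 bits remain
Read 5: bits[18:30] width=12 -> value=2380 (bin 100101001100); offset now 30 = byte 3 bit 6; 2 bits remain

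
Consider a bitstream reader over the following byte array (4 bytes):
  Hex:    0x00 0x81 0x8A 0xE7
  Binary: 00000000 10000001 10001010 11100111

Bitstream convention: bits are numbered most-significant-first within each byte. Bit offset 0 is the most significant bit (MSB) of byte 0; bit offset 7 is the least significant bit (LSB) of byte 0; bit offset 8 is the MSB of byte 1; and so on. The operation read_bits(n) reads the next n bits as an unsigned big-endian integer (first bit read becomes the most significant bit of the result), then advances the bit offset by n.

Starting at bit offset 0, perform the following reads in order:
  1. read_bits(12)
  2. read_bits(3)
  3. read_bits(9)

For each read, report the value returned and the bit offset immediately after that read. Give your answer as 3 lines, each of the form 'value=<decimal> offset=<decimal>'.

Answer: value=8 offset=12
value=0 offset=15
value=394 offset=24

Derivation:
Read 1: bits[0:12] width=12 -> value=8 (bin 000000001000); offset now 12 = byte 1 bit 4; 20 bits remain
Read 2: bits[12:15] width=3 -> value=0 (bin 000); offset now 15 = byte 1 bit 7; 17 bits remain
Read 3: bits[15:24] width=9 -> value=394 (bin 110001010); offset now 24 = byte 3 bit 0; 8 bits remain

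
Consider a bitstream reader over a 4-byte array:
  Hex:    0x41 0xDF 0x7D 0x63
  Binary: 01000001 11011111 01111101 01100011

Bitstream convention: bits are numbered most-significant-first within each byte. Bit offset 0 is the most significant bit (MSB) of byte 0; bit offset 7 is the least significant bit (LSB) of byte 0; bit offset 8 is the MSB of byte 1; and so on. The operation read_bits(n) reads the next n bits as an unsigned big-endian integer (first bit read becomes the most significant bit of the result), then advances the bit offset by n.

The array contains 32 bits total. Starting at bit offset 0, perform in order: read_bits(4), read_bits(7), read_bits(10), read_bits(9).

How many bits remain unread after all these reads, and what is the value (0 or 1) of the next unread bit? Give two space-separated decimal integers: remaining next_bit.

Answer: 2 1

Derivation:
Read 1: bits[0:4] width=4 -> value=4 (bin 0100); offset now 4 = byte 0 bit 4; 28 bits remain
Read 2: bits[4:11] width=7 -> value=14 (bin 0001110); offset now 11 = byte 1 bit 3; 21 bits remain
Read 3: bits[11:21] width=10 -> value=1007 (bin 1111101111); offset now 21 = byte 2 bit 5; 11 bits remain
Read 4: bits[21:30] width=9 -> value=344 (bin 101011000); offset now 30 = byte 3 bit 6; 2 bits remain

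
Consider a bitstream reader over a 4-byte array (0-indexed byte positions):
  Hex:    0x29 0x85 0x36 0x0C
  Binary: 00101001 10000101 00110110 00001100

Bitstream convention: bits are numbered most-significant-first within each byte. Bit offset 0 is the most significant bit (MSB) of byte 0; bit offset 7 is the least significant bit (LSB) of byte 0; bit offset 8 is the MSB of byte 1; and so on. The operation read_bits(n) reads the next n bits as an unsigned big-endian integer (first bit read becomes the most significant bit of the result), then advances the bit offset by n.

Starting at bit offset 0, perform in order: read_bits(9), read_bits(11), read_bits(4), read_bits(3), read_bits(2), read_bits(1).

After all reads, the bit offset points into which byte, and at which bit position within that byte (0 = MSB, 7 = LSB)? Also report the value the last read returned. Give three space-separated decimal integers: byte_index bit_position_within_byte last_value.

Read 1: bits[0:9] width=9 -> value=83 (bin 001010011); offset now 9 = byte 1 bit 1; 23 bits remain
Read 2: bits[9:20] width=11 -> value=83 (bin 00001010011); offset now 20 = byte 2 bit 4; 12 bits remain
Read 3: bits[20:24] width=4 -> value=6 (bin 0110); offset now 24 = byte 3 bit 0; 8 bits remain
Read 4: bits[24:27] width=3 -> value=0 (bin 000); offset now 27 = byte 3 bit 3; 5 bits remain
Read 5: bits[27:29] width=2 -> value=1 (bin 01); offset now 29 = byte 3 bit 5; 3 bits remain
Read 6: bits[29:30] width=1 -> value=1 (bin 1); offset now 30 = byte 3 bit 6; 2 bits remain

Answer: 3 6 1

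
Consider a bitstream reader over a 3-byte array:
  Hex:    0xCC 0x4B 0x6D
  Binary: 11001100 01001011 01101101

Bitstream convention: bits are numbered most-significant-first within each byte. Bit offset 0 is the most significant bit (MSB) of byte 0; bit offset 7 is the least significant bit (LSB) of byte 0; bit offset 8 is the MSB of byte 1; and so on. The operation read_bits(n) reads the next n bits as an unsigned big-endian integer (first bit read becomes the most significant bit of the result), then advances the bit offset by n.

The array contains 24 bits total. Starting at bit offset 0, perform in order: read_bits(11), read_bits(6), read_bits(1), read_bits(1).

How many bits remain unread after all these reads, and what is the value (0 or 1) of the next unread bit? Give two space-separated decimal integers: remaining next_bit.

Read 1: bits[0:11] width=11 -> value=1634 (bin 11001100010); offset now 11 = byte 1 bit 3; 13 bits remain
Read 2: bits[11:17] width=6 -> value=22 (bin 010110); offset now 17 = byte 2 bit 1; 7 bits remain
Read 3: bits[17:18] width=1 -> value=1 (bin 1); offset now 18 = byte 2 bit 2; 6 bits remain
Read 4: bits[18:19] width=1 -> value=1 (bin 1); offset now 19 = byte 2 bit 3; 5 bits remain

Answer: 5 0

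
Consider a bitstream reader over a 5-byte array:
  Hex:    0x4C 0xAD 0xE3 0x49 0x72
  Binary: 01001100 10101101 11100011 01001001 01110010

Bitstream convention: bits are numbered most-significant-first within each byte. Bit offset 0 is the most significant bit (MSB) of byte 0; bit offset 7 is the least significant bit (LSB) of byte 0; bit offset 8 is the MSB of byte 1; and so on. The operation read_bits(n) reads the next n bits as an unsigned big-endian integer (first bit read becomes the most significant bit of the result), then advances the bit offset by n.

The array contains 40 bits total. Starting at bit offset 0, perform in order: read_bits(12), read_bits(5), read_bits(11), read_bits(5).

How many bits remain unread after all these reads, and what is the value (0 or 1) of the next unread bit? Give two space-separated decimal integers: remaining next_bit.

Answer: 7 1

Derivation:
Read 1: bits[0:12] width=12 -> value=1226 (bin 010011001010); offset now 12 = byte 1 bit 4; 28 bits remain
Read 2: bits[12:17] width=5 -> value=27 (bin 11011); offset now 17 = byte 2 bit 1; 23 bits remain
Read 3: bits[17:28] width=11 -> value=1588 (bin 11000110100); offset now 28 = byte 3 bit 4; 12 bits remain
Read 4: bits[28:33] width=5 -> value=18 (bin 10010); offset now 33 = byte 4 bit 1; 7 bits remain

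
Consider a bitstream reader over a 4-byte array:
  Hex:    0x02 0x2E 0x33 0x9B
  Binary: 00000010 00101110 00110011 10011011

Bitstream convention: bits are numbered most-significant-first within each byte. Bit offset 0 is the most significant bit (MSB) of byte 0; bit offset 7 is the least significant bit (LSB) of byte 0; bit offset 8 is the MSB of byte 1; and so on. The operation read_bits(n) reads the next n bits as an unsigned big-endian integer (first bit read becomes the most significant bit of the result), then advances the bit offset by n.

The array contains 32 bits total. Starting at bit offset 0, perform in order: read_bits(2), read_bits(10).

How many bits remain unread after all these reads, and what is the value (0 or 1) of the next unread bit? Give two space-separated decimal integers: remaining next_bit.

Answer: 20 1

Derivation:
Read 1: bits[0:2] width=2 -> value=0 (bin 00); offset now 2 = byte 0 bit 2; 30 bits remain
Read 2: bits[2:12] width=10 -> value=34 (bin 0000100010); offset now 12 = byte 1 bit 4; 20 bits remain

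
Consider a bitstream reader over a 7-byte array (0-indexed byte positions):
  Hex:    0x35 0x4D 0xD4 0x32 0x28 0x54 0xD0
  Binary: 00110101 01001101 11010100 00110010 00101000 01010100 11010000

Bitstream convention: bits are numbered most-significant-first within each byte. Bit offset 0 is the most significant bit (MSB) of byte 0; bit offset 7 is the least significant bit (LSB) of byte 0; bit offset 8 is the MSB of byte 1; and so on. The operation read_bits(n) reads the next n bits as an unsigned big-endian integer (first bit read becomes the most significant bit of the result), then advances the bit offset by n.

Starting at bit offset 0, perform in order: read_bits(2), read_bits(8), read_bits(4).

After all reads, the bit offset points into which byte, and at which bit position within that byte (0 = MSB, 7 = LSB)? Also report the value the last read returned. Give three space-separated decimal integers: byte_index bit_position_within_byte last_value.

Read 1: bits[0:2] width=2 -> value=0 (bin 00); offset now 2 = byte 0 bit 2; 54 bits remain
Read 2: bits[2:10] width=8 -> value=213 (bin 11010101); offset now 10 = byte 1 bit 2; 46 bits remain
Read 3: bits[10:14] width=4 -> value=3 (bin 0011); offset now 14 = byte 1 bit 6; 42 bits remain

Answer: 1 6 3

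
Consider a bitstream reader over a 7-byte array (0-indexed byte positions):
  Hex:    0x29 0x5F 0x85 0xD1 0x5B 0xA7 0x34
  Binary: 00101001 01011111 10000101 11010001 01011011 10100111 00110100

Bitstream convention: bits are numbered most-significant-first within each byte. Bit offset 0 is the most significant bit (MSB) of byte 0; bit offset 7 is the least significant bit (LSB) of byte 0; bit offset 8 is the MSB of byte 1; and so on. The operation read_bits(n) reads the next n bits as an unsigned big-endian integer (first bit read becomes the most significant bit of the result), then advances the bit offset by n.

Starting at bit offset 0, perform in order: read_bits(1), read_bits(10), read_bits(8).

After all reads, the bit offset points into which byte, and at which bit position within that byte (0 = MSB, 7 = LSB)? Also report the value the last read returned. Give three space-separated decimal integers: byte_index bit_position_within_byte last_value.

Answer: 2 3 252

Derivation:
Read 1: bits[0:1] width=1 -> value=0 (bin 0); offset now 1 = byte 0 bit 1; 55 bits remain
Read 2: bits[1:11] width=10 -> value=330 (bin 0101001010); offset now 11 = byte 1 bit 3; 45 bits remain
Read 3: bits[11:19] width=8 -> value=252 (bin 11111100); offset now 19 = byte 2 bit 3; 37 bits remain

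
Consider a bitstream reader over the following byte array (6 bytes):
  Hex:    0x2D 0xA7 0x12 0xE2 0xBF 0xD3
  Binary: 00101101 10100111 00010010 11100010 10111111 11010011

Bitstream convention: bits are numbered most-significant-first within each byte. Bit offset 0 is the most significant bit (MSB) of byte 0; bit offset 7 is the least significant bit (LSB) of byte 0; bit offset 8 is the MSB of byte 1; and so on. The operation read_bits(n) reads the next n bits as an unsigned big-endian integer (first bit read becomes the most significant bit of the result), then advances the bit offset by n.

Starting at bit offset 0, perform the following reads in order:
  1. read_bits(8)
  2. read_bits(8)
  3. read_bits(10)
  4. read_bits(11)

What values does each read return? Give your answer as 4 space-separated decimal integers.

Answer: 45 167 75 1111

Derivation:
Read 1: bits[0:8] width=8 -> value=45 (bin 00101101); offset now 8 = byte 1 bit 0; 40 bits remain
Read 2: bits[8:16] width=8 -> value=167 (bin 10100111); offset now 16 = byte 2 bit 0; 32 bits remain
Read 3: bits[16:26] width=10 -> value=75 (bin 0001001011); offset now 26 = byte 3 bit 2; 22 bits remain
Read 4: bits[26:37] width=11 -> value=1111 (bin 10001010111); offset now 37 = byte 4 bit 5; 11 bits remain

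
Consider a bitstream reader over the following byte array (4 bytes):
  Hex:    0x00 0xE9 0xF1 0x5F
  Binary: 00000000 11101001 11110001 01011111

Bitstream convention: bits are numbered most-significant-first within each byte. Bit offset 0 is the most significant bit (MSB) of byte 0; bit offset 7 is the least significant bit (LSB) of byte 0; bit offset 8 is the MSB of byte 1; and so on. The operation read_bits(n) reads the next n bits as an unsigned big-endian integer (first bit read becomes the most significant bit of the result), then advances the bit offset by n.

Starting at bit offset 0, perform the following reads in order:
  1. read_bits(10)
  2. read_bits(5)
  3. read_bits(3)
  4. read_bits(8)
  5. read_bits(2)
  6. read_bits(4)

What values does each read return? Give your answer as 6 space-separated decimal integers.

Answer: 3 20 7 197 1 15

Derivation:
Read 1: bits[0:10] width=10 -> value=3 (bin 0000000011); offset now 10 = byte 1 bit 2; 22 bits remain
Read 2: bits[10:15] width=5 -> value=20 (bin 10100); offset now 15 = byte 1 bit 7; 17 bits remain
Read 3: bits[15:18] width=3 -> value=7 (bin 111); offset now 18 = byte 2 bit 2; 14 bits remain
Read 4: bits[18:26] width=8 -> value=197 (bin 11000101); offset now 26 = byte 3 bit 2; 6 bits remain
Read 5: bits[26:28] width=2 -> value=1 (bin 01); offset now 28 = byte 3 bit 4; 4 bits remain
Read 6: bits[28:32] width=4 -> value=15 (bin 1111); offset now 32 = byte 4 bit 0; 0 bits remain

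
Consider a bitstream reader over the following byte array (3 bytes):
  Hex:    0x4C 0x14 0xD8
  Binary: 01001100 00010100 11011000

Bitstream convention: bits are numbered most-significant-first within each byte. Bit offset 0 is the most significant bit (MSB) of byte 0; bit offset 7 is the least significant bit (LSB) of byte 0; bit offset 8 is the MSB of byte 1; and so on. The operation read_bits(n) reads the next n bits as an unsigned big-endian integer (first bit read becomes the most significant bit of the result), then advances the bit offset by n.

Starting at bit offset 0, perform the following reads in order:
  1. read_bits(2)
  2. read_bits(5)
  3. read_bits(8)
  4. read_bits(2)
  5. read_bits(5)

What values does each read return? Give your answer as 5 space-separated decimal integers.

Answer: 1 6 10 1 22

Derivation:
Read 1: bits[0:2] width=2 -> value=1 (bin 01); offset now 2 = byte 0 bit 2; 22 bits remain
Read 2: bits[2:7] width=5 -> value=6 (bin 00110); offset now 7 = byte 0 bit 7; 17 bits remain
Read 3: bits[7:15] width=8 -> value=10 (bin 00001010); offset now 15 = byte 1 bit 7; 9 bits remain
Read 4: bits[15:17] width=2 -> value=1 (bin 01); offset now 17 = byte 2 bit 1; 7 bits remain
Read 5: bits[17:22] width=5 -> value=22 (bin 10110); offset now 22 = byte 2 bit 6; 2 bits remain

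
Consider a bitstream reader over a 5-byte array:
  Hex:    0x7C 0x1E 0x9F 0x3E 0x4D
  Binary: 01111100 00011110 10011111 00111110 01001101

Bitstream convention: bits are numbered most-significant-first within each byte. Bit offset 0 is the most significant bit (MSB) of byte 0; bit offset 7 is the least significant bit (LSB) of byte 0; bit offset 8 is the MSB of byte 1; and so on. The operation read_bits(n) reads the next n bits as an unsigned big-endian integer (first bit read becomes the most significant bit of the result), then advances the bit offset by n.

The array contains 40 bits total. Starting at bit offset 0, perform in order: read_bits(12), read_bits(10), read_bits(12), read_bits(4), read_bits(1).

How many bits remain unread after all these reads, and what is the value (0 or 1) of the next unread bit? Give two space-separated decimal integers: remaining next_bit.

Read 1: bits[0:12] width=12 -> value=1985 (bin 011111000001); offset now 12 = byte 1 bit 4; 28 bits remain
Read 2: bits[12:22] width=10 -> value=935 (bin 1110100111); offset now 22 = byte 2 bit 6; 18 bits remain
Read 3: bits[22:34] width=12 -> value=3321 (bin 110011111001); offset now 34 = byte 4 bit 2; 6 bits remain
Read 4: bits[34:38] width=4 -> value=3 (bin 0011); offset now 38 = byte 4 bit 6; 2 bits remain
Read 5: bits[38:39] width=1 -> value=0 (bin 0); offset now 39 = byte 4 bit 7; 1 bits remain

Answer: 1 1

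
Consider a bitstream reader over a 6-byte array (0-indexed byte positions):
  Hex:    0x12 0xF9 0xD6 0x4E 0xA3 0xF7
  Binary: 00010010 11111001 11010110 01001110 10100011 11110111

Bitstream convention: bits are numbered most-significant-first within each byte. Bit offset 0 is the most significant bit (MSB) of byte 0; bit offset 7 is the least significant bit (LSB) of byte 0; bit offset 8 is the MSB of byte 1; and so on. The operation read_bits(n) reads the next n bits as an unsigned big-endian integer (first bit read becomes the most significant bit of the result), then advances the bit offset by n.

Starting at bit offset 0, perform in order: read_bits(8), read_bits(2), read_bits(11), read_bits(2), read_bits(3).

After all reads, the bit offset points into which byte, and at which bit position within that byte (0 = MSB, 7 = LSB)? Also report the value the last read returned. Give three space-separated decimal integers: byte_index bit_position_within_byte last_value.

Read 1: bits[0:8] width=8 -> value=18 (bin 00010010); offset now 8 = byte 1 bit 0; 40 bits remain
Read 2: bits[8:10] width=2 -> value=3 (bin 11); offset now 10 = byte 1 bit 2; 38 bits remain
Read 3: bits[10:21] width=11 -> value=1850 (bin 11100111010); offset now 21 = byte 2 bit 5; 27 bits remain
Read 4: bits[21:23] width=2 -> value=3 (bin 11); offset now 23 = byte 2 bit 7; 25 bits remain
Read 5: bits[23:26] width=3 -> value=1 (bin 001); offset now 26 = byte 3 bit 2; 22 bits remain

Answer: 3 2 1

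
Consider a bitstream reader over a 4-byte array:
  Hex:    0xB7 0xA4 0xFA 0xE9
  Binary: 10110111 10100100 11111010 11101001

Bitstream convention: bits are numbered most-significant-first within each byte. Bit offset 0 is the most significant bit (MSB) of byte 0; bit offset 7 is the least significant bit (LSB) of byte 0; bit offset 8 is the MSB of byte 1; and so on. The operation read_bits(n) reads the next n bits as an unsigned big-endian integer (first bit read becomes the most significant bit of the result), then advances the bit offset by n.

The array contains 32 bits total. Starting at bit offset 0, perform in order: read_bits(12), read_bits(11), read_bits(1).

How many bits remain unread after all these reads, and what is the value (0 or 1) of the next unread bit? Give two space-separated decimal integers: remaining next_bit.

Read 1: bits[0:12] width=12 -> value=2938 (bin 101101111010); offset now 12 = byte 1 bit 4; 20 bits remain
Read 2: bits[12:23] width=11 -> value=637 (bin 01001111101); offset now 23 = byte 2 bit 7; 9 bits remain
Read 3: bits[23:24] width=1 -> value=0 (bin 0); offset now 24 = byte 3 bit 0; 8 bits remain

Answer: 8 1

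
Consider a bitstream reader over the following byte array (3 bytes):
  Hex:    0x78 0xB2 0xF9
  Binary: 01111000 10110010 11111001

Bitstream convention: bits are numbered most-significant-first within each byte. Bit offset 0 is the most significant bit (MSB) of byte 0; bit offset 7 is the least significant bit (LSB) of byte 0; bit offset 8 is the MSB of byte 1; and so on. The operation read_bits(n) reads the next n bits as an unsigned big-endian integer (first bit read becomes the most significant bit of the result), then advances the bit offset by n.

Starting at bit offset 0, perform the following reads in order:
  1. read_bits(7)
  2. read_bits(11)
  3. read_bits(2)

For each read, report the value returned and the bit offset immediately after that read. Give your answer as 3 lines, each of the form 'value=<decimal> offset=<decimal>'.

Read 1: bits[0:7] width=7 -> value=60 (bin 0111100); offset now 7 = byte 0 bit 7; 17 bits remain
Read 2: bits[7:18] width=11 -> value=715 (bin 01011001011); offset now 18 = byte 2 bit 2; 6 bits remain
Read 3: bits[18:20] width=2 -> value=3 (bin 11); offset now 20 = byte 2 bit 4; 4 bits remain

Answer: value=60 offset=7
value=715 offset=18
value=3 offset=20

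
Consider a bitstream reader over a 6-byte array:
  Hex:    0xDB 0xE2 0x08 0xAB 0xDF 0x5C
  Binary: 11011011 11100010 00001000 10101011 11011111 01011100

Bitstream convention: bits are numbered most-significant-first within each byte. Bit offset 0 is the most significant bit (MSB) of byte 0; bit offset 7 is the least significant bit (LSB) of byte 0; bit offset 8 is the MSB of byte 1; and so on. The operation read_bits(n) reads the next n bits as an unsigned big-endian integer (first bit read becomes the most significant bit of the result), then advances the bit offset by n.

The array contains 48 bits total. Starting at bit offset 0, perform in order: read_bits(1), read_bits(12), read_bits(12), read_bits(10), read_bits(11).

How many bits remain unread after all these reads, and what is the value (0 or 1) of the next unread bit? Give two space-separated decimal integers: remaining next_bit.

Answer: 2 0

Derivation:
Read 1: bits[0:1] width=1 -> value=1 (bin 1); offset now 1 = byte 0 bit 1; 47 bits remain
Read 2: bits[1:13] width=12 -> value=2940 (bin 101101111100); offset now 13 = byte 1 bit 5; 35 bits remain
Read 3: bits[13:25] width=12 -> value=1041 (bin 010000010001); offset now 25 = byte 3 bit 1; 23 bits remain
Read 4: bits[25:35] width=10 -> value=350 (bin 0101011110); offset now 35 = byte 4 bit 3; 13 bits remain
Read 5: bits[35:46] width=11 -> value=2007 (bin 11111010111); offset now 46 = byte 5 bit 6; 2 bits remain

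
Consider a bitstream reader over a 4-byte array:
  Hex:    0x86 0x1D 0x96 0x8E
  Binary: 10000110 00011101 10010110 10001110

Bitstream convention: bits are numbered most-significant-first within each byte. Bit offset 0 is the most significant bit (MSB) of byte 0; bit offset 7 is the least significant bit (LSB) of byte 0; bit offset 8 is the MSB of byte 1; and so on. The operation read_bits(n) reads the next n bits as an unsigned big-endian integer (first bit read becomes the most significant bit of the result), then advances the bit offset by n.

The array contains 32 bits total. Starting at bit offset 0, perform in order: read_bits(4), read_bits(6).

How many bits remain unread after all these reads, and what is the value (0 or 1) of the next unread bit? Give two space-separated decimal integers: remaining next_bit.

Answer: 22 0

Derivation:
Read 1: bits[0:4] width=4 -> value=8 (bin 1000); offset now 4 = byte 0 bit 4; 28 bits remain
Read 2: bits[4:10] width=6 -> value=24 (bin 011000); offset now 10 = byte 1 bit 2; 22 bits remain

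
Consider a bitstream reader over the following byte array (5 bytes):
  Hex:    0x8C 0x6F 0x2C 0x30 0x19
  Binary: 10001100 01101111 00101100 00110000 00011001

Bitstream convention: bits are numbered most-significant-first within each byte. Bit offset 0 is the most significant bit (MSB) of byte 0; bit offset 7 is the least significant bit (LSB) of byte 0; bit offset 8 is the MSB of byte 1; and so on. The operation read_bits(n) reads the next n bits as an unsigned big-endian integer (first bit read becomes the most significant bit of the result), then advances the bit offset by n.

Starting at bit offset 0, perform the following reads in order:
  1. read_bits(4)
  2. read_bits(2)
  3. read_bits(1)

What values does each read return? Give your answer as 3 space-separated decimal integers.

Answer: 8 3 0

Derivation:
Read 1: bits[0:4] width=4 -> value=8 (bin 1000); offset now 4 = byte 0 bit 4; 36 bits remain
Read 2: bits[4:6] width=2 -> value=3 (bin 11); offset now 6 = byte 0 bit 6; 34 bits remain
Read 3: bits[6:7] width=1 -> value=0 (bin 0); offset now 7 = byte 0 bit 7; 33 bits remain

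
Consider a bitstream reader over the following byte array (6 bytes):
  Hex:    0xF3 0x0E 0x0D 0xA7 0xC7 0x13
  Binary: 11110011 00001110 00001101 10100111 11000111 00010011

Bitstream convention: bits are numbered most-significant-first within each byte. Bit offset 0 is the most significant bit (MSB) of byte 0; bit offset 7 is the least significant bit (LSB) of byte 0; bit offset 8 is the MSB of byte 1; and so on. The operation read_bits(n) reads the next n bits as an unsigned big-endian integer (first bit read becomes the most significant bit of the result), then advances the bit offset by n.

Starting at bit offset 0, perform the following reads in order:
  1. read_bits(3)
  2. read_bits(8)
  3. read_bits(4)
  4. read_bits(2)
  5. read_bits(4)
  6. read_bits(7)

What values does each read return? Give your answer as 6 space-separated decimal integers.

Answer: 7 152 7 0 1 90

Derivation:
Read 1: bits[0:3] width=3 -> value=7 (bin 111); offset now 3 = byte 0 bit 3; 45 bits remain
Read 2: bits[3:11] width=8 -> value=152 (bin 10011000); offset now 11 = byte 1 bit 3; 37 bits remain
Read 3: bits[11:15] width=4 -> value=7 (bin 0111); offset now 15 = byte 1 bit 7; 33 bits remain
Read 4: bits[15:17] width=2 -> value=0 (bin 00); offset now 17 = byte 2 bit 1; 31 bits remain
Read 5: bits[17:21] width=4 -> value=1 (bin 0001); offset now 21 = byte 2 bit 5; 27 bits remain
Read 6: bits[21:28] width=7 -> value=90 (bin 1011010); offset now 28 = byte 3 bit 4; 20 bits remain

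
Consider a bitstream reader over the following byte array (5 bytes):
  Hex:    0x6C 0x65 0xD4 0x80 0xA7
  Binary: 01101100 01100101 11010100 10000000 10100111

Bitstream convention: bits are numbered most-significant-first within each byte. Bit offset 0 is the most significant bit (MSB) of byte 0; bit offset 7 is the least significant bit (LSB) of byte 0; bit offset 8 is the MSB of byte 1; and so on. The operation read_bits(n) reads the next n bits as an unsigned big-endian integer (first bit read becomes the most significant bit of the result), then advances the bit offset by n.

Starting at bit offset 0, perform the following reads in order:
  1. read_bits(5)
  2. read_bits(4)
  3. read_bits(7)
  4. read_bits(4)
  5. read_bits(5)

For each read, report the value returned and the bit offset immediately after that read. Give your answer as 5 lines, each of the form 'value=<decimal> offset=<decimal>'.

Answer: value=13 offset=5
value=8 offset=9
value=101 offset=16
value=13 offset=20
value=9 offset=25

Derivation:
Read 1: bits[0:5] width=5 -> value=13 (bin 01101); offset now 5 = byte 0 bit 5; 35 bits remain
Read 2: bits[5:9] width=4 -> value=8 (bin 1000); offset now 9 = byte 1 bit 1; 31 bits remain
Read 3: bits[9:16] width=7 -> value=101 (bin 1100101); offset now 16 = byte 2 bit 0; 24 bits remain
Read 4: bits[16:20] width=4 -> value=13 (bin 1101); offset now 20 = byte 2 bit 4; 20 bits remain
Read 5: bits[20:25] width=5 -> value=9 (bin 01001); offset now 25 = byte 3 bit 1; 15 bits remain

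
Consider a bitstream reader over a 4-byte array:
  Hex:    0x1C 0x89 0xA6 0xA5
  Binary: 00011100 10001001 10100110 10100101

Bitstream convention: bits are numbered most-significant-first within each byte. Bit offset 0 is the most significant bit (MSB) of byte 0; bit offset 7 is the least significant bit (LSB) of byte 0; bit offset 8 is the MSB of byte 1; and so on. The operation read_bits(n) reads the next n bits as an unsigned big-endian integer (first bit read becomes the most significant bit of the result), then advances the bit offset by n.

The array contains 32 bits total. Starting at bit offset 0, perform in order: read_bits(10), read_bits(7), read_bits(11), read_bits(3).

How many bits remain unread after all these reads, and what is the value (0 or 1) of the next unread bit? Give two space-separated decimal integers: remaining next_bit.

Answer: 1 1

Derivation:
Read 1: bits[0:10] width=10 -> value=114 (bin 0001110010); offset now 10 = byte 1 bit 2; 22 bits remain
Read 2: bits[10:17] width=7 -> value=19 (bin 0010011); offset now 17 = byte 2 bit 1; 15 bits remain
Read 3: bits[17:28] width=11 -> value=618 (bin 01001101010); offset now 28 = byte 3 bit 4; 4 bits remain
Read 4: bits[28:31] width=3 -> value=2 (bin 010); offset now 31 = byte 3 bit 7; 1 bits remain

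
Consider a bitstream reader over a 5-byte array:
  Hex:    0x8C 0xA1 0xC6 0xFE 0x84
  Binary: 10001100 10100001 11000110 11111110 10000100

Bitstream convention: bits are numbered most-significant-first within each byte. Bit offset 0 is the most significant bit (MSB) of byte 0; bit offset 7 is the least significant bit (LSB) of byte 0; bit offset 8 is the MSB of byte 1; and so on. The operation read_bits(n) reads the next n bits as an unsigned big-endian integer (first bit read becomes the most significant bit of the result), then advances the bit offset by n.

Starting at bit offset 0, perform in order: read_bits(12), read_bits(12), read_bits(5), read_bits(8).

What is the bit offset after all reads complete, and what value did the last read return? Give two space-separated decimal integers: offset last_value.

Read 1: bits[0:12] width=12 -> value=2250 (bin 100011001010); offset now 12 = byte 1 bit 4; 28 bits remain
Read 2: bits[12:24] width=12 -> value=454 (bin 000111000110); offset now 24 = byte 3 bit 0; 16 bits remain
Read 3: bits[24:29] width=5 -> value=31 (bin 11111); offset now 29 = byte 3 bit 5; 11 bits remain
Read 4: bits[29:37] width=8 -> value=208 (bin 11010000); offset now 37 = byte 4 bit 5; 3 bits remain

Answer: 37 208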